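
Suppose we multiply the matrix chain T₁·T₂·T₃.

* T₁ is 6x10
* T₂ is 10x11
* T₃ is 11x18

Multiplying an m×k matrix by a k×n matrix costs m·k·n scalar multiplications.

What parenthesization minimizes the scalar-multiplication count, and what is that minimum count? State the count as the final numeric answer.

(T₁·(T₂·T₃)): cost 3060.
((T₁·T₂)·T₃): cost 1848.
Optimal: ((T₁·T₂)·T₃) with cost 1848.

1848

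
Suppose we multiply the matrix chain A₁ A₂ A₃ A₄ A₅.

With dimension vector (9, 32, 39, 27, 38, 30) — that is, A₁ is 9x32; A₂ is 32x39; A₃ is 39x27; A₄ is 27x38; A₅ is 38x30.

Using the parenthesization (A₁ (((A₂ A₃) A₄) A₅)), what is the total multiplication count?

111648

(A₂ A₃): 32×39 by 39×27 → 32×27, cost 32·39·27 = 33696
((A₂ A₃) A₄): 32×27 by 27×38 → 32×38, cost 32·27·38 = 32832; cumulative 66528
(((A₂ A₃) A₄) A₅): 32×38 by 38×30 → 32×30, cost 32·38·30 = 36480; cumulative 103008
(A₁ (((A₂ A₃) A₄) A₅)): 9×32 by 32×30 → 9×30, cost 9·32·30 = 8640; cumulative 111648
Total: 111648 scalar multiplications.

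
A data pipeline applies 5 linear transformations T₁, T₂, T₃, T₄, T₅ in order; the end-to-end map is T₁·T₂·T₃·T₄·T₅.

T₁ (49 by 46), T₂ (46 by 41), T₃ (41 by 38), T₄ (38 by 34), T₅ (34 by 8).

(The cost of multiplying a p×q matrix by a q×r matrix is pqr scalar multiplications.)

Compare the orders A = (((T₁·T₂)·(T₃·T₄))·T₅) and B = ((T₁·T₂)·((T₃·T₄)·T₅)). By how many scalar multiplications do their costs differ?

54410

Order A = (((T₁·T₂)·(T₃·T₄))·T₅): (T₁·T₂): 49×46 by 46×41 → 49×41, cost 49·46·41 = 92414; (T₃·T₄): 41×38 by 38×34 → 41×34, cost 41·38·34 = 52972; ((T₁·T₂)·(T₃·T₄)): 49×41 by 41×34 → 49×34, cost 49·41·34 = 68306; cumulative 213692; (((T₁·T₂)·(T₃·T₄))·T₅): 49×34 by 34×8 → 49×8, cost 49·34·8 = 13328; cumulative 227020. Total 227020.
Order B = ((T₁·T₂)·((T₃·T₄)·T₅)): (T₁·T₂): 49×46 by 46×41 → 49×41, cost 49·46·41 = 92414; (T₃·T₄): 41×38 by 38×34 → 41×34, cost 41·38·34 = 52972; ((T₃·T₄)·T₅): 41×34 by 34×8 → 41×8, cost 41·34·8 = 11152; cumulative 64124; ((T₁·T₂)·((T₃·T₄)·T₅)): 49×41 by 41×8 → 49×8, cost 49·41·8 = 16072; cumulative 172610. Total 172610.
Difference: |227020 − 172610| = 54410.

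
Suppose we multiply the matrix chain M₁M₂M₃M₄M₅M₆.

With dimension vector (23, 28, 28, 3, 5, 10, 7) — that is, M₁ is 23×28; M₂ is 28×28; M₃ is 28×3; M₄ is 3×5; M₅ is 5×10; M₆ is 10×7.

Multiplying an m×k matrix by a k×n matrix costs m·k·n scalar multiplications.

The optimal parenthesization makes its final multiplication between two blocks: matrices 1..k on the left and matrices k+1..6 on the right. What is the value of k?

Adjacent pairs: M₁M₂ = 23·28·28 = 18032; M₂M₃ = 28·28·3 = 2352; M₃M₄ = 28·3·5 = 420; M₄M₅ = 3·5·10 = 150; M₅M₆ = 5·10·7 = 350.
Length 3: M₁..M₃: k=1: 0+2352+23·28·3=4284; k=2: 18032+0+23·28·3=19964 → min 4284 | M₂..M₄: k=2: 0+420+28·28·5=4340; k=3: 2352+0+28·3·5=2772 → min 2772 | M₃..M₅: k=3: 0+150+28·3·10=990; k=4: 420+0+28·5·10=1820 → min 990 | M₄..M₆: k=4: 0+350+3·5·7=455; k=5: 150+0+3·10·7=360 → min 360.
Length 4: M₁..M₄: k=1: 0+2772+23·28·5=5992; k=2: 18032+420+23·28·5=21672; k=3: 4284+0+23·3·5=4629 → min 4629 | M₂..M₅: k=2: 0+990+28·28·10=8830; k=3: 2352+150+28·3·10=3342; k=4: 2772+0+28·5·10=4172 → min 3342 | M₃..M₆: k=3: 0+360+28·3·7=948; k=4: 420+350+28·5·7=1750; k=5: 990+0+28·10·7=2950 → min 948.
Length 5: M₁..M₅: k=1: 0+3342+23·28·10=9782; k=2: 18032+990+23·28·10=25462; k=3: 4284+150+23·3·10=5124; k=4: 4629+0+23·5·10=5779 → min 5124 | M₂..M₆: k=2: 0+948+28·28·7=6436; k=3: 2352+360+28·3·7=3300; k=4: 2772+350+28·5·7=4102; k=5: 3342+0+28·10·7=5302 → min 3300.
Top-level splits: k=1: (M₁..M₁)·(M₂..M₆) → 0+3300+23·28·7 = 7808; k=2: (M₁..M₂)·(M₃..M₆) → 18032+948+23·28·7 = 23488; k=3: (M₁..M₃)·(M₄..M₆) → 4284+360+23·3·7 = 5127; k=4: (M₁..M₄)·(M₅..M₆) → 4629+350+23·5·7 = 5784; k=5: (M₁..M₅)·(M₆..M₆) → 5124+0+23·10·7 = 6734.
Best split is after M₃, i.e. k = 3.

3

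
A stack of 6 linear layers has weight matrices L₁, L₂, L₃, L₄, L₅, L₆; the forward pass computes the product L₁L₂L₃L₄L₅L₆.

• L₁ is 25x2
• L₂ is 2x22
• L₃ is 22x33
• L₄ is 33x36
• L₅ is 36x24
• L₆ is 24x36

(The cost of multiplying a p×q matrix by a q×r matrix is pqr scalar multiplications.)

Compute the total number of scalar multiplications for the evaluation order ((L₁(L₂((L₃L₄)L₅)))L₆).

69000

(L₃L₄): 22×33 by 33×36 → 22×36, cost 22·33·36 = 26136
((L₃L₄)L₅): 22×36 by 36×24 → 22×24, cost 22·36·24 = 19008; cumulative 45144
(L₂((L₃L₄)L₅)): 2×22 by 22×24 → 2×24, cost 2·22·24 = 1056; cumulative 46200
(L₁(L₂((L₃L₄)L₅))): 25×2 by 2×24 → 25×24, cost 25·2·24 = 1200; cumulative 47400
((L₁(L₂((L₃L₄)L₅)))L₆): 25×24 by 24×36 → 25×36, cost 25·24·36 = 21600; cumulative 69000
Total: 69000 scalar multiplications.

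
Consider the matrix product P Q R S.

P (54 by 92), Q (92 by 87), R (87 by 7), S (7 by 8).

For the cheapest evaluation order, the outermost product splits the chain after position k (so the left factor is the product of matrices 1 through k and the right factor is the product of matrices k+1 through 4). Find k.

Adjacent pairs: PQ = 54·92·87 = 432216; QR = 92·87·7 = 56028; RS = 87·7·8 = 4872.
Length 3: P..R: k=1: 0+56028+54·92·7=90804; k=2: 432216+0+54·87·7=465102 → min 90804 | Q..S: k=2: 0+4872+92·87·8=68904; k=3: 56028+0+92·7·8=61180 → min 61180.
Top-level splits: k=1: (P..P)·(Q..S) → 0+61180+54·92·8 = 100924; k=2: (P..Q)·(R..S) → 432216+4872+54·87·8 = 474672; k=3: (P..R)·(S..S) → 90804+0+54·7·8 = 93828.
Best split is after R, i.e. k = 3.

3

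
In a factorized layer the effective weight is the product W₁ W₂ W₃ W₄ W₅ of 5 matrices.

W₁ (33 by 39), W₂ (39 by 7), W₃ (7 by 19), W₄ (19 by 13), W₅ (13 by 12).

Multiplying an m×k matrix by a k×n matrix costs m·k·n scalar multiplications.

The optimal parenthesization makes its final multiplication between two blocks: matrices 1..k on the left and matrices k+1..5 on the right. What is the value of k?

2

Adjacent pairs: W₁W₂ = 33·39·7 = 9009; W₂W₃ = 39·7·19 = 5187; W₃W₄ = 7·19·13 = 1729; W₄W₅ = 19·13·12 = 2964.
Length 3: W₁..W₃: k=1: 0+5187+33·39·19=29640; k=2: 9009+0+33·7·19=13398 → min 13398 | W₂..W₄: k=2: 0+1729+39·7·13=5278; k=3: 5187+0+39·19·13=14820 → min 5278 | W₃..W₅: k=3: 0+2964+7·19·12=4560; k=4: 1729+0+7·13·12=2821 → min 2821.
Length 4: W₁..W₄: k=1: 0+5278+33·39·13=22009; k=2: 9009+1729+33·7·13=13741; k=3: 13398+0+33·19·13=21549 → min 13741 | W₂..W₅: k=2: 0+2821+39·7·12=6097; k=3: 5187+2964+39·19·12=17043; k=4: 5278+0+39·13·12=11362 → min 6097.
Top-level splits: k=1: (W₁..W₁)·(W₂..W₅) → 0+6097+33·39·12 = 21541; k=2: (W₁..W₂)·(W₃..W₅) → 9009+2821+33·7·12 = 14602; k=3: (W₁..W₃)·(W₄..W₅) → 13398+2964+33·19·12 = 23886; k=4: (W₁..W₄)·(W₅..W₅) → 13741+0+33·13·12 = 18889.
Best split is after W₂, i.e. k = 2.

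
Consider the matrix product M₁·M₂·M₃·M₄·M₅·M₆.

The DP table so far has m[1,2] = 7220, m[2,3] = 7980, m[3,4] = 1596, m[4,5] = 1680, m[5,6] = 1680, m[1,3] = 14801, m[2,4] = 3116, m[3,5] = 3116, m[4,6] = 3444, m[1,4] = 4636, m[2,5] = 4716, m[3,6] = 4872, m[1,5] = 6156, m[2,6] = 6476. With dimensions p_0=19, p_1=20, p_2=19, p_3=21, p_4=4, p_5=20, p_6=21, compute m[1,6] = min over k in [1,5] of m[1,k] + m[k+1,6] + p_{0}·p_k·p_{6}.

7912

m[1,6] = min over k∈[1,5] of m[1,k]+m[k+1,6]+p_{0}·p_k·p_{6}.
k=1: 0 + 6476 + 19·20·21 = 14456; k=2: 7220 + 4872 + 19·19·21 = 19673; k=3: 14801 + 3444 + 19·21·21 = 26624; k=4: 4636 + 1680 + 19·4·21 = 7912; k=5: 6156 + 0 + 19·20·21 = 14136.
Minimum: 7912 at k=4.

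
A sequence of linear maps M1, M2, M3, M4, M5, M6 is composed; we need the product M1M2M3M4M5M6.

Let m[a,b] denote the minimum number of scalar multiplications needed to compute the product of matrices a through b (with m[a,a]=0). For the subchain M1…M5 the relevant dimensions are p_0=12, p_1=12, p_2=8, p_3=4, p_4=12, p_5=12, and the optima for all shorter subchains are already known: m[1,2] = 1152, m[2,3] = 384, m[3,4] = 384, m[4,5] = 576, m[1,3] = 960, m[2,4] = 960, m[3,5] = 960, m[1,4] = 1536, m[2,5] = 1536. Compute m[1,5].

m[1,5] = min over k∈[1,4] of m[1,k]+m[k+1,5]+p_{0}·p_k·p_{5}.
k=1: 0 + 1536 + 12·12·12 = 3264; k=2: 1152 + 960 + 12·8·12 = 3264; k=3: 960 + 576 + 12·4·12 = 2112; k=4: 1536 + 0 + 12·12·12 = 3264.
Minimum: 2112 at k=3.

2112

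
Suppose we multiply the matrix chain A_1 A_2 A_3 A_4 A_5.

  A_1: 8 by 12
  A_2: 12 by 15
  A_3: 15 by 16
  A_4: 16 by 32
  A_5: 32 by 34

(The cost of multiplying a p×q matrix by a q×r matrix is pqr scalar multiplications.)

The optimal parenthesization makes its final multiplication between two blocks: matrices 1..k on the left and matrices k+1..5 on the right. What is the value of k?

Adjacent pairs: A_1A_2 = 8·12·15 = 1440; A_2A_3 = 12·15·16 = 2880; A_3A_4 = 15·16·32 = 7680; A_4A_5 = 16·32·34 = 17408.
Length 3: A_1..A_3: k=1: 0+2880+8·12·16=4416; k=2: 1440+0+8·15·16=3360 → min 3360 | A_2..A_4: k=2: 0+7680+12·15·32=13440; k=3: 2880+0+12·16·32=9024 → min 9024 | A_3..A_5: k=3: 0+17408+15·16·34=25568; k=4: 7680+0+15·32·34=24000 → min 24000.
Length 4: A_1..A_4: k=1: 0+9024+8·12·32=12096; k=2: 1440+7680+8·15·32=12960; k=3: 3360+0+8·16·32=7456 → min 7456 | A_2..A_5: k=2: 0+24000+12·15·34=30120; k=3: 2880+17408+12·16·34=26816; k=4: 9024+0+12·32·34=22080 → min 22080.
Top-level splits: k=1: (A_1..A_1)·(A_2..A_5) → 0+22080+8·12·34 = 25344; k=2: (A_1..A_2)·(A_3..A_5) → 1440+24000+8·15·34 = 29520; k=3: (A_1..A_3)·(A_4..A_5) → 3360+17408+8·16·34 = 25120; k=4: (A_1..A_4)·(A_5..A_5) → 7456+0+8·32·34 = 16160.
Best split is after A_4, i.e. k = 4.

4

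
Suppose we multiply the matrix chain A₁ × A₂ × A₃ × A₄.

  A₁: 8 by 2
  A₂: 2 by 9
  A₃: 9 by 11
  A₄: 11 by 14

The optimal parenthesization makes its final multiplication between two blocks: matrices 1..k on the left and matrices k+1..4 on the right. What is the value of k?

1

Adjacent pairs: A₁A₂ = 8·2·9 = 144; A₂A₃ = 2·9·11 = 198; A₃A₄ = 9·11·14 = 1386.
Length 3: A₁..A₃: k=1: 0+198+8·2·11=374; k=2: 144+0+8·9·11=936 → min 374 | A₂..A₄: k=2: 0+1386+2·9·14=1638; k=3: 198+0+2·11·14=506 → min 506.
Top-level splits: k=1: (A₁..A₁)·(A₂..A₄) → 0+506+8·2·14 = 730; k=2: (A₁..A₂)·(A₃..A₄) → 144+1386+8·9·14 = 2538; k=3: (A₁..A₃)·(A₄..A₄) → 374+0+8·11·14 = 1606.
Best split is after A₁, i.e. k = 1.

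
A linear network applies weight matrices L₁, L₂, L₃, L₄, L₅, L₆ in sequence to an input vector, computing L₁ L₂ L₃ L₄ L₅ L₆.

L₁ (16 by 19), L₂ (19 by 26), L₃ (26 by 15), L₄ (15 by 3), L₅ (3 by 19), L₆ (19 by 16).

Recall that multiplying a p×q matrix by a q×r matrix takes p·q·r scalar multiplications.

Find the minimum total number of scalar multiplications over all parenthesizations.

5244

Adjacent pairs: L₁L₂ = 16·19·26 = 7904; L₂L₃ = 19·26·15 = 7410; L₃L₄ = 26·15·3 = 1170; L₄L₅ = 15·3·19 = 855; L₅L₆ = 3·19·16 = 912.
Length 3: L₁..L₃: k=1: 0+7410+16·19·15=11970; k=2: 7904+0+16·26·15=14144 → min 11970 | L₂..L₄: k=2: 0+1170+19·26·3=2652; k=3: 7410+0+19·15·3=8265 → min 2652 | L₃..L₅: k=3: 0+855+26·15·19=8265; k=4: 1170+0+26·3·19=2652 → min 2652 | L₄..L₆: k=4: 0+912+15·3·16=1632; k=5: 855+0+15·19·16=5415 → min 1632.
Length 4: L₁..L₄: k=1: 0+2652+16·19·3=3564; k=2: 7904+1170+16·26·3=10322; k=3: 11970+0+16·15·3=12690 → min 3564 | L₂..L₅: k=2: 0+2652+19·26·19=12038; k=3: 7410+855+19·15·19=13680; k=4: 2652+0+19·3·19=3735 → min 3735 | L₃..L₆: k=3: 0+1632+26·15·16=7872; k=4: 1170+912+26·3·16=3330; k=5: 2652+0+26·19·16=10556 → min 3330.
Length 5: L₁..L₅: k=1: 0+3735+16·19·19=9511; k=2: 7904+2652+16·26·19=18460; k=3: 11970+855+16·15·19=17385; k=4: 3564+0+16·3·19=4476 → min 4476 | L₂..L₆: k=2: 0+3330+19·26·16=11234; k=3: 7410+1632+19·15·16=13602; k=4: 2652+912+19·3·16=4476; k=5: 3735+0+19·19·16=9511 → min 4476.
Length 6: L₁..L₆: k=1: 0+4476+16·19·16=9340; k=2: 7904+3330+16·26·16=17890; k=3: 11970+1632+16·15·16=17442; k=4: 3564+912+16·3·16=5244; k=5: 4476+0+16·19·16=9340 → min 5244.
Optimal order: ((L₁ (L₂ (L₃ L₄))) (L₅ L₆)) with cost 5244.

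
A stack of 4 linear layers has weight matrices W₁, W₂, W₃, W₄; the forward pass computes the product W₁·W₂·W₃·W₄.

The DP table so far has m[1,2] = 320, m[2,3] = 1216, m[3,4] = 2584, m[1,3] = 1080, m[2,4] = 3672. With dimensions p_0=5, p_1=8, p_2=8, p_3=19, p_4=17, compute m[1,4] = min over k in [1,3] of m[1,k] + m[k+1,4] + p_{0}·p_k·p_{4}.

2695

m[1,4] = min over k∈[1,3] of m[1,k]+m[k+1,4]+p_{0}·p_k·p_{4}.
k=1: 0 + 3672 + 5·8·17 = 4352; k=2: 320 + 2584 + 5·8·17 = 3584; k=3: 1080 + 0 + 5·19·17 = 2695.
Minimum: 2695 at k=3.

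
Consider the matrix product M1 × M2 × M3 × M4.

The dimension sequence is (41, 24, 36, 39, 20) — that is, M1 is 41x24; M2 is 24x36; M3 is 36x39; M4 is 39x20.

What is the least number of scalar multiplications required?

Adjacent pairs: M1M2 = 41·24·36 = 35424; M2M3 = 24·36·39 = 33696; M3M4 = 36·39·20 = 28080.
Length 3: M1..M3: k=1: 0+33696+41·24·39=72072; k=2: 35424+0+41·36·39=92988 → min 72072 | M2..M4: k=2: 0+28080+24·36·20=45360; k=3: 33696+0+24·39·20=52416 → min 45360.
Length 4: M1..M4: k=1: 0+45360+41·24·20=65040; k=2: 35424+28080+41·36·20=93024; k=3: 72072+0+41·39·20=104052 → min 65040.
Optimal order: (M1 × (M2 × (M3 × M4))) with cost 65040.

65040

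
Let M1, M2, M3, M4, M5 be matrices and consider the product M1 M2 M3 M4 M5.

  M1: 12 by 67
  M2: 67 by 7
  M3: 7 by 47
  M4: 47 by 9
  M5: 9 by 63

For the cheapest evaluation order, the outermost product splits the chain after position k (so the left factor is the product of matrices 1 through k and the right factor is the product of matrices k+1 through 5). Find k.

Adjacent pairs: M1M2 = 12·67·7 = 5628; M2M3 = 67·7·47 = 22043; M3M4 = 7·47·9 = 2961; M4M5 = 47·9·63 = 26649.
Length 3: M1..M3: k=1: 0+22043+12·67·47=59831; k=2: 5628+0+12·7·47=9576 → min 9576 | M2..M4: k=2: 0+2961+67·7·9=7182; k=3: 22043+0+67·47·9=50384 → min 7182 | M3..M5: k=3: 0+26649+7·47·63=47376; k=4: 2961+0+7·9·63=6930 → min 6930.
Length 4: M1..M4: k=1: 0+7182+12·67·9=14418; k=2: 5628+2961+12·7·9=9345; k=3: 9576+0+12·47·9=14652 → min 9345 | M2..M5: k=2: 0+6930+67·7·63=36477; k=3: 22043+26649+67·47·63=247079; k=4: 7182+0+67·9·63=45171 → min 36477.
Top-level splits: k=1: (M1..M1)·(M2..M5) → 0+36477+12·67·63 = 87129; k=2: (M1..M2)·(M3..M5) → 5628+6930+12·7·63 = 17850; k=3: (M1..M3)·(M4..M5) → 9576+26649+12·47·63 = 71757; k=4: (M1..M4)·(M5..M5) → 9345+0+12·9·63 = 16149.
Best split is after M4, i.e. k = 4.

4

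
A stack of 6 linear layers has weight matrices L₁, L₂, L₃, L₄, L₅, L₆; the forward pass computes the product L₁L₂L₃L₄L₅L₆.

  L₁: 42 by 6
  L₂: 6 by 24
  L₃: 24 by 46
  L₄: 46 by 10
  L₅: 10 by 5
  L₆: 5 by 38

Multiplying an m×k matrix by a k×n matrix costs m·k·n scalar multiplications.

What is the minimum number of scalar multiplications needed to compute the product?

Adjacent pairs: L₁L₂ = 42·6·24 = 6048; L₂L₃ = 6·24·46 = 6624; L₃L₄ = 24·46·10 = 11040; L₄L₅ = 46·10·5 = 2300; L₅L₆ = 10·5·38 = 1900.
Length 3: L₁..L₃: k=1: 0+6624+42·6·46=18216; k=2: 6048+0+42·24·46=52416 → min 18216 | L₂..L₄: k=2: 0+11040+6·24·10=12480; k=3: 6624+0+6·46·10=9384 → min 9384 | L₃..L₅: k=3: 0+2300+24·46·5=7820; k=4: 11040+0+24·10·5=12240 → min 7820 | L₄..L₆: k=4: 0+1900+46·10·38=19380; k=5: 2300+0+46·5·38=11040 → min 11040.
Length 4: L₁..L₄: k=1: 0+9384+42·6·10=11904; k=2: 6048+11040+42·24·10=27168; k=3: 18216+0+42·46·10=37536 → min 11904 | L₂..L₅: k=2: 0+7820+6·24·5=8540; k=3: 6624+2300+6·46·5=10304; k=4: 9384+0+6·10·5=9684 → min 8540 | L₃..L₆: k=3: 0+11040+24·46·38=52992; k=4: 11040+1900+24·10·38=22060; k=5: 7820+0+24·5·38=12380 → min 12380.
Length 5: L₁..L₅: k=1: 0+8540+42·6·5=9800; k=2: 6048+7820+42·24·5=18908; k=3: 18216+2300+42·46·5=30176; k=4: 11904+0+42·10·5=14004 → min 9800 | L₂..L₆: k=2: 0+12380+6·24·38=17852; k=3: 6624+11040+6·46·38=28152; k=4: 9384+1900+6·10·38=13564; k=5: 8540+0+6·5·38=9680 → min 9680.
Length 6: L₁..L₆: k=1: 0+9680+42·6·38=19256; k=2: 6048+12380+42·24·38=56732; k=3: 18216+11040+42·46·38=102672; k=4: 11904+1900+42·10·38=29764; k=5: 9800+0+42·5·38=17780 → min 17780.
Optimal order: ((L₁(L₂(L₃(L₄L₅))))L₆) with cost 17780.

17780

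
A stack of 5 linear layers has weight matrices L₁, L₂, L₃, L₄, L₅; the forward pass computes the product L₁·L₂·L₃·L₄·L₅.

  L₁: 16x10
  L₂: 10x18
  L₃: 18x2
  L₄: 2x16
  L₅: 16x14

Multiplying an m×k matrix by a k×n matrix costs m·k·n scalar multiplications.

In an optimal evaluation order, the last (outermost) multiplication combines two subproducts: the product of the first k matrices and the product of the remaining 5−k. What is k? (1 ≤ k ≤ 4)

Adjacent pairs: L₁L₂ = 16·10·18 = 2880; L₂L₃ = 10·18·2 = 360; L₃L₄ = 18·2·16 = 576; L₄L₅ = 2·16·14 = 448.
Length 3: L₁..L₃: k=1: 0+360+16·10·2=680; k=2: 2880+0+16·18·2=3456 → min 680 | L₂..L₄: k=2: 0+576+10·18·16=3456; k=3: 360+0+10·2·16=680 → min 680 | L₃..L₅: k=3: 0+448+18·2·14=952; k=4: 576+0+18·16·14=4608 → min 952.
Length 4: L₁..L₄: k=1: 0+680+16·10·16=3240; k=2: 2880+576+16·18·16=8064; k=3: 680+0+16·2·16=1192 → min 1192 | L₂..L₅: k=2: 0+952+10·18·14=3472; k=3: 360+448+10·2·14=1088; k=4: 680+0+10·16·14=2920 → min 1088.
Top-level splits: k=1: (L₁..L₁)·(L₂..L₅) → 0+1088+16·10·14 = 3328; k=2: (L₁..L₂)·(L₃..L₅) → 2880+952+16·18·14 = 7864; k=3: (L₁..L₃)·(L₄..L₅) → 680+448+16·2·14 = 1576; k=4: (L₁..L₄)·(L₅..L₅) → 1192+0+16·16·14 = 4776.
Best split is after L₃, i.e. k = 3.

3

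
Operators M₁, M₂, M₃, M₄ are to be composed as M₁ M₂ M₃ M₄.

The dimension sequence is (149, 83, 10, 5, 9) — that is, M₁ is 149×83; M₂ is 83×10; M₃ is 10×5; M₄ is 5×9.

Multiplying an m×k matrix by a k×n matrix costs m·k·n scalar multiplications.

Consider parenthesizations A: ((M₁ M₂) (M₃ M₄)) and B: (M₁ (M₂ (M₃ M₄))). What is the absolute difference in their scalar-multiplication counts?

Order A = ((M₁ M₂) (M₃ M₄)): (M₁ M₂): 149×83 by 83×10 → 149×10, cost 149·83·10 = 123670; (M₃ M₄): 10×5 by 5×9 → 10×9, cost 10·5·9 = 450; ((M₁ M₂) (M₃ M₄)): 149×10 by 10×9 → 149×9, cost 149·10·9 = 13410; cumulative 137530. Total 137530.
Order B = (M₁ (M₂ (M₃ M₄))): (M₃ M₄): 10×5 by 5×9 → 10×9, cost 10·5·9 = 450; (M₂ (M₃ M₄)): 83×10 by 10×9 → 83×9, cost 83·10·9 = 7470; cumulative 7920; (M₁ (M₂ (M₃ M₄))): 149×83 by 83×9 → 149×9, cost 149·83·9 = 111303; cumulative 119223. Total 119223.
Difference: |137530 − 119223| = 18307.

18307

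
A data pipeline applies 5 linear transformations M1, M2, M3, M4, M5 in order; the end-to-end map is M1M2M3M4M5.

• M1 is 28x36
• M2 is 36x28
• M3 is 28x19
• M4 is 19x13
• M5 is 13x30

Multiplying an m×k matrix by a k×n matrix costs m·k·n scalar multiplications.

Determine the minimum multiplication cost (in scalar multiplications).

Adjacent pairs: M1M2 = 28·36·28 = 28224; M2M3 = 36·28·19 = 19152; M3M4 = 28·19·13 = 6916; M4M5 = 19·13·30 = 7410.
Length 3: M1..M3: k=1: 0+19152+28·36·19=38304; k=2: 28224+0+28·28·19=43120 → min 38304 | M2..M4: k=2: 0+6916+36·28·13=20020; k=3: 19152+0+36·19·13=28044 → min 20020 | M3..M5: k=3: 0+7410+28·19·30=23370; k=4: 6916+0+28·13·30=17836 → min 17836.
Length 4: M1..M4: k=1: 0+20020+28·36·13=33124; k=2: 28224+6916+28·28·13=45332; k=3: 38304+0+28·19·13=45220 → min 33124 | M2..M5: k=2: 0+17836+36·28·30=48076; k=3: 19152+7410+36·19·30=47082; k=4: 20020+0+36·13·30=34060 → min 34060.
Length 5: M1..M5: k=1: 0+34060+28·36·30=64300; k=2: 28224+17836+28·28·30=69580; k=3: 38304+7410+28·19·30=61674; k=4: 33124+0+28·13·30=44044 → min 44044.
Optimal order: ((M1(M2(M3M4)))M5) with cost 44044.

44044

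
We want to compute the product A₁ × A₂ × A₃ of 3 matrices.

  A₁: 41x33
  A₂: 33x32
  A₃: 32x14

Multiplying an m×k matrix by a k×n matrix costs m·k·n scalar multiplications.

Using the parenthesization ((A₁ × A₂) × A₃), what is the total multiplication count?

(A₁ × A₂): 41×33 by 33×32 → 41×32, cost 41·33·32 = 43296
((A₁ × A₂) × A₃): 41×32 by 32×14 → 41×14, cost 41·32·14 = 18368; cumulative 61664
Total: 61664 scalar multiplications.

61664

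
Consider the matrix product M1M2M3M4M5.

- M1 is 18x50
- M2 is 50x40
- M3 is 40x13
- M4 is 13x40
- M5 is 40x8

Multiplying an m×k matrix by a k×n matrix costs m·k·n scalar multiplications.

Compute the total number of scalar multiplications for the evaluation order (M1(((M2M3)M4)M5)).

75200

(M2M3): 50×40 by 40×13 → 50×13, cost 50·40·13 = 26000
((M2M3)M4): 50×13 by 13×40 → 50×40, cost 50·13·40 = 26000; cumulative 52000
(((M2M3)M4)M5): 50×40 by 40×8 → 50×8, cost 50·40·8 = 16000; cumulative 68000
(M1(((M2M3)M4)M5)): 18×50 by 50×8 → 18×8, cost 18·50·8 = 7200; cumulative 75200
Total: 75200 scalar multiplications.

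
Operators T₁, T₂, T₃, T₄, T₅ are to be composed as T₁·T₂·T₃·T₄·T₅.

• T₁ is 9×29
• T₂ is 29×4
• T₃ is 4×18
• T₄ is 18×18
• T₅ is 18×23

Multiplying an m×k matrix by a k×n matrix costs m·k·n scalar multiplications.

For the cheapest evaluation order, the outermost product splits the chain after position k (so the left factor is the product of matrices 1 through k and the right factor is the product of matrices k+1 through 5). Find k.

2

Adjacent pairs: T₁T₂ = 9·29·4 = 1044; T₂T₃ = 29·4·18 = 2088; T₃T₄ = 4·18·18 = 1296; T₄T₅ = 18·18·23 = 7452.
Length 3: T₁..T₃: k=1: 0+2088+9·29·18=6786; k=2: 1044+0+9·4·18=1692 → min 1692 | T₂..T₄: k=2: 0+1296+29·4·18=3384; k=3: 2088+0+29·18·18=11484 → min 3384 | T₃..T₅: k=3: 0+7452+4·18·23=9108; k=4: 1296+0+4·18·23=2952 → min 2952.
Length 4: T₁..T₄: k=1: 0+3384+9·29·18=8082; k=2: 1044+1296+9·4·18=2988; k=3: 1692+0+9·18·18=4608 → min 2988 | T₂..T₅: k=2: 0+2952+29·4·23=5620; k=3: 2088+7452+29·18·23=21546; k=4: 3384+0+29·18·23=15390 → min 5620.
Top-level splits: k=1: (T₁..T₁)·(T₂..T₅) → 0+5620+9·29·23 = 11623; k=2: (T₁..T₂)·(T₃..T₅) → 1044+2952+9·4·23 = 4824; k=3: (T₁..T₃)·(T₄..T₅) → 1692+7452+9·18·23 = 12870; k=4: (T₁..T₄)·(T₅..T₅) → 2988+0+9·18·23 = 6714.
Best split is after T₂, i.e. k = 2.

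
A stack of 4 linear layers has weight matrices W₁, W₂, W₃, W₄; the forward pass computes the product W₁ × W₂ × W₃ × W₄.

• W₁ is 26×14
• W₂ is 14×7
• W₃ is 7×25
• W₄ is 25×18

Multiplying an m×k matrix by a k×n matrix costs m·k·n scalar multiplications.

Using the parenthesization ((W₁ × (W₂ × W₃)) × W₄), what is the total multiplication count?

(W₂ × W₃): 14×7 by 7×25 → 14×25, cost 14·7·25 = 2450
(W₁ × (W₂ × W₃)): 26×14 by 14×25 → 26×25, cost 26·14·25 = 9100; cumulative 11550
((W₁ × (W₂ × W₃)) × W₄): 26×25 by 25×18 → 26×18, cost 26·25·18 = 11700; cumulative 23250
Total: 23250 scalar multiplications.

23250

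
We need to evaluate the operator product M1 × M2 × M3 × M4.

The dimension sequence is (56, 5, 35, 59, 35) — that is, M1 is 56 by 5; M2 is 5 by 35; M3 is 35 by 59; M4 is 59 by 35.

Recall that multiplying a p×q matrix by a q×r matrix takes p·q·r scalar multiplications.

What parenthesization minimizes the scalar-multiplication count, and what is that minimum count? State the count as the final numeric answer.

Adjacent pairs: M1M2 = 56·5·35 = 9800; M2M3 = 5·35·59 = 10325; M3M4 = 35·59·35 = 72275.
Length 3: M1..M3: k=1: 0+10325+56·5·59=26845; k=2: 9800+0+56·35·59=125440 → min 26845 | M2..M4: k=2: 0+72275+5·35·35=78400; k=3: 10325+0+5·59·35=20650 → min 20650.
Length 4: M1..M4: k=1: 0+20650+56·5·35=30450; k=2: 9800+72275+56·35·35=150675; k=3: 26845+0+56·59·35=142485 → min 30450.
Optimal parenthesization: (M1 × ((M2 × M3) × M4)) with cost 30450.

30450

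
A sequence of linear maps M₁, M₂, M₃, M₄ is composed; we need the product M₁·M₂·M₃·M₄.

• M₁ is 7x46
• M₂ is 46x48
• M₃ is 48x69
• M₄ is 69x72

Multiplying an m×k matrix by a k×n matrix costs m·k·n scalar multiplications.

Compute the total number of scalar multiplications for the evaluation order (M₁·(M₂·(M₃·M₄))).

420624

(M₃·M₄): 48×69 by 69×72 → 48×72, cost 48·69·72 = 238464
(M₂·(M₃·M₄)): 46×48 by 48×72 → 46×72, cost 46·48·72 = 158976; cumulative 397440
(M₁·(M₂·(M₃·M₄))): 7×46 by 46×72 → 7×72, cost 7·46·72 = 23184; cumulative 420624
Total: 420624 scalar multiplications.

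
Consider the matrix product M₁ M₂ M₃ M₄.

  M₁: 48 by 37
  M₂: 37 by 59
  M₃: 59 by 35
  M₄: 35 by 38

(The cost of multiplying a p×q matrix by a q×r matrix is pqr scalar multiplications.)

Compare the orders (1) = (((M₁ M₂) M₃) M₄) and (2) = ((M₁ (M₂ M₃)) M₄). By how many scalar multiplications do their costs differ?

Order (1) = (((M₁ M₂) M₃) M₄): (M₁ M₂): 48×37 by 37×59 → 48×59, cost 48·37·59 = 104784; ((M₁ M₂) M₃): 48×59 by 59×35 → 48×35, cost 48·59·35 = 99120; cumulative 203904; (((M₁ M₂) M₃) M₄): 48×35 by 35×38 → 48×38, cost 48·35·38 = 63840; cumulative 267744. Total 267744.
Order (2) = ((M₁ (M₂ M₃)) M₄): (M₂ M₃): 37×59 by 59×35 → 37×35, cost 37·59·35 = 76405; (M₁ (M₂ M₃)): 48×37 by 37×35 → 48×35, cost 48·37·35 = 62160; cumulative 138565; ((M₁ (M₂ M₃)) M₄): 48×35 by 35×38 → 48×38, cost 48·35·38 = 63840; cumulative 202405. Total 202405.
Difference: |267744 − 202405| = 65339.

65339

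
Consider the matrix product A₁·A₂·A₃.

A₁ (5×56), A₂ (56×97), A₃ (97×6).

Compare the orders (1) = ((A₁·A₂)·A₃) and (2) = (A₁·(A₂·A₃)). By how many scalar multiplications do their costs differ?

4202

Order (1) = ((A₁·A₂)·A₃): (A₁·A₂): 5×56 by 56×97 → 5×97, cost 5·56·97 = 27160; ((A₁·A₂)·A₃): 5×97 by 97×6 → 5×6, cost 5·97·6 = 2910; cumulative 30070. Total 30070.
Order (2) = (A₁·(A₂·A₃)): (A₂·A₃): 56×97 by 97×6 → 56×6, cost 56·97·6 = 32592; (A₁·(A₂·A₃)): 5×56 by 56×6 → 5×6, cost 5·56·6 = 1680; cumulative 34272. Total 34272.
Difference: |30070 − 34272| = 4202.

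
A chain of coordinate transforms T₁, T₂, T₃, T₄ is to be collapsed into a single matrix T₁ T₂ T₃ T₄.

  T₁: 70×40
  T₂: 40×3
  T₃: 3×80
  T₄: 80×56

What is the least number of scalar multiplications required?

33600

Adjacent pairs: T₁T₂ = 70·40·3 = 8400; T₂T₃ = 40·3·80 = 9600; T₃T₄ = 3·80·56 = 13440.
Length 3: T₁..T₃: k=1: 0+9600+70·40·80=233600; k=2: 8400+0+70·3·80=25200 → min 25200 | T₂..T₄: k=2: 0+13440+40·3·56=20160; k=3: 9600+0+40·80·56=188800 → min 20160.
Length 4: T₁..T₄: k=1: 0+20160+70·40·56=176960; k=2: 8400+13440+70·3·56=33600; k=3: 25200+0+70·80·56=338800 → min 33600.
Optimal order: ((T₁ T₂) (T₃ T₄)) with cost 33600.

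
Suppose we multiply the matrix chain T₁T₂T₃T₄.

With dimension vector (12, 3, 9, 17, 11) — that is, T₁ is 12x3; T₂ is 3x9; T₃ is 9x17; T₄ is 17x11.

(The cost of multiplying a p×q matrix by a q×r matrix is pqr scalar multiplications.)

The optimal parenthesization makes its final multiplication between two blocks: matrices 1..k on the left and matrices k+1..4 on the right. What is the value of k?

1

Adjacent pairs: T₁T₂ = 12·3·9 = 324; T₂T₃ = 3·9·17 = 459; T₃T₄ = 9·17·11 = 1683.
Length 3: T₁..T₃: k=1: 0+459+12·3·17=1071; k=2: 324+0+12·9·17=2160 → min 1071 | T₂..T₄: k=2: 0+1683+3·9·11=1980; k=3: 459+0+3·17·11=1020 → min 1020.
Top-level splits: k=1: (T₁..T₁)·(T₂..T₄) → 0+1020+12·3·11 = 1416; k=2: (T₁..T₂)·(T₃..T₄) → 324+1683+12·9·11 = 3195; k=3: (T₁..T₃)·(T₄..T₄) → 1071+0+12·17·11 = 3315.
Best split is after T₁, i.e. k = 1.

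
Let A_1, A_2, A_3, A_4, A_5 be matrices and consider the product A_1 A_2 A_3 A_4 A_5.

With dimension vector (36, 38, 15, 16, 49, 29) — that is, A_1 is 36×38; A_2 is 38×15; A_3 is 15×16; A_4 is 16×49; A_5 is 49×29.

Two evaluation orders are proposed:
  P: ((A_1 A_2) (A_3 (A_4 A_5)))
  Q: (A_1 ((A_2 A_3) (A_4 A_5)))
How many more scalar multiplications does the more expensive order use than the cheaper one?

Order P = ((A_1 A_2) (A_3 (A_4 A_5))): (A_1 A_2): 36×38 by 38×15 → 36×15, cost 36·38·15 = 20520; (A_4 A_5): 16×49 by 49×29 → 16×29, cost 16·49·29 = 22736; (A_3 (A_4 A_5)): 15×16 by 16×29 → 15×29, cost 15·16·29 = 6960; cumulative 29696; ((A_1 A_2) (A_3 (A_4 A_5))): 36×15 by 15×29 → 36×29, cost 36·15·29 = 15660; cumulative 65876. Total 65876.
Order Q = (A_1 ((A_2 A_3) (A_4 A_5))): (A_2 A_3): 38×15 by 15×16 → 38×16, cost 38·15·16 = 9120; (A_4 A_5): 16×49 by 49×29 → 16×29, cost 16·49·29 = 22736; ((A_2 A_3) (A_4 A_5)): 38×16 by 16×29 → 38×29, cost 38·16·29 = 17632; cumulative 49488; (A_1 ((A_2 A_3) (A_4 A_5))): 36×38 by 38×29 → 36×29, cost 36·38·29 = 39672; cumulative 89160. Total 89160.
Difference: |65876 − 89160| = 23284.

23284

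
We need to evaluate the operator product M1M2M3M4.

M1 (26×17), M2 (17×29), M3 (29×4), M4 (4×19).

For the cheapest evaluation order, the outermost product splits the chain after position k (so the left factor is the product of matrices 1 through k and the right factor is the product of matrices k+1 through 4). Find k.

3

Adjacent pairs: M1M2 = 26·17·29 = 12818; M2M3 = 17·29·4 = 1972; M3M4 = 29·4·19 = 2204.
Length 3: M1..M3: k=1: 0+1972+26·17·4=3740; k=2: 12818+0+26·29·4=15834 → min 3740 | M2..M4: k=2: 0+2204+17·29·19=11571; k=3: 1972+0+17·4·19=3264 → min 3264.
Top-level splits: k=1: (M1..M1)·(M2..M4) → 0+3264+26·17·19 = 11662; k=2: (M1..M2)·(M3..M4) → 12818+2204+26·29·19 = 29348; k=3: (M1..M3)·(M4..M4) → 3740+0+26·4·19 = 5716.
Best split is after M3, i.e. k = 3.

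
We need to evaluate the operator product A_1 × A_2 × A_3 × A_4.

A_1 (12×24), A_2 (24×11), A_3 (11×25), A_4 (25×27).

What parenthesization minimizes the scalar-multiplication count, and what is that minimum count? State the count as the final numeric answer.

Adjacent pairs: A_1A_2 = 12·24·11 = 3168; A_2A_3 = 24·11·25 = 6600; A_3A_4 = 11·25·27 = 7425.
Length 3: A_1..A_3: k=1: 0+6600+12·24·25=13800; k=2: 3168+0+12·11·25=6468 → min 6468 | A_2..A_4: k=2: 0+7425+24·11·27=14553; k=3: 6600+0+24·25·27=22800 → min 14553.
Length 4: A_1..A_4: k=1: 0+14553+12·24·27=22329; k=2: 3168+7425+12·11·27=14157; k=3: 6468+0+12·25·27=14568 → min 14157.
Optimal parenthesization: ((A_1 × A_2) × (A_3 × A_4)) with cost 14157.

14157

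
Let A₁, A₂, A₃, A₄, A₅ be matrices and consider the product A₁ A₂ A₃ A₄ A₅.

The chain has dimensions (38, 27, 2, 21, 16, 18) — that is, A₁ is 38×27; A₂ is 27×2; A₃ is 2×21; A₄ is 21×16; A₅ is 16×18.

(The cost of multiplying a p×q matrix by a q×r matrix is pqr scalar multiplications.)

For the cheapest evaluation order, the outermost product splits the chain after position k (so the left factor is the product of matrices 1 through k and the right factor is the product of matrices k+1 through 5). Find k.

2

Adjacent pairs: A₁A₂ = 38·27·2 = 2052; A₂A₃ = 27·2·21 = 1134; A₃A₄ = 2·21·16 = 672; A₄A₅ = 21·16·18 = 6048.
Length 3: A₁..A₃: k=1: 0+1134+38·27·21=22680; k=2: 2052+0+38·2·21=3648 → min 3648 | A₂..A₄: k=2: 0+672+27·2·16=1536; k=3: 1134+0+27·21·16=10206 → min 1536 | A₃..A₅: k=3: 0+6048+2·21·18=6804; k=4: 672+0+2·16·18=1248 → min 1248.
Length 4: A₁..A₄: k=1: 0+1536+38·27·16=17952; k=2: 2052+672+38·2·16=3940; k=3: 3648+0+38·21·16=16416 → min 3940 | A₂..A₅: k=2: 0+1248+27·2·18=2220; k=3: 1134+6048+27·21·18=17388; k=4: 1536+0+27·16·18=9312 → min 2220.
Top-level splits: k=1: (A₁..A₁)·(A₂..A₅) → 0+2220+38·27·18 = 20688; k=2: (A₁..A₂)·(A₃..A₅) → 2052+1248+38·2·18 = 4668; k=3: (A₁..A₃)·(A₄..A₅) → 3648+6048+38·21·18 = 24060; k=4: (A₁..A₄)·(A₅..A₅) → 3940+0+38·16·18 = 14884.
Best split is after A₂, i.e. k = 2.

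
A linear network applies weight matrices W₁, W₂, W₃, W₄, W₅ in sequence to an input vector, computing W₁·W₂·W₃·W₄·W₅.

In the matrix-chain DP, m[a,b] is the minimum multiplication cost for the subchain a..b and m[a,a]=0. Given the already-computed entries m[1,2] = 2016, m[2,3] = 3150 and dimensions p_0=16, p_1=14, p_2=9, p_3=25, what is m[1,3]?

m[1,3] = min over k∈[1,2] of m[1,k]+m[k+1,3]+p_{0}·p_k·p_{3}.
k=1: 0 + 3150 + 16·14·25 = 8750; k=2: 2016 + 0 + 16·9·25 = 5616.
Minimum: 5616 at k=2.

5616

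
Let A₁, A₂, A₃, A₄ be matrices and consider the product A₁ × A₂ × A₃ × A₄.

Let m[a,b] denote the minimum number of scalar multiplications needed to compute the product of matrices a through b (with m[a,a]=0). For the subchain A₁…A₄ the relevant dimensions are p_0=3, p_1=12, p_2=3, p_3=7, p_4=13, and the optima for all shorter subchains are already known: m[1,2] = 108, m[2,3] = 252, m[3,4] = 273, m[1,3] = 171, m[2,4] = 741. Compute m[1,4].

444

m[1,4] = min over k∈[1,3] of m[1,k]+m[k+1,4]+p_{0}·p_k·p_{4}.
k=1: 0 + 741 + 3·12·13 = 1209; k=2: 108 + 273 + 3·3·13 = 498; k=3: 171 + 0 + 3·7·13 = 444.
Minimum: 444 at k=3.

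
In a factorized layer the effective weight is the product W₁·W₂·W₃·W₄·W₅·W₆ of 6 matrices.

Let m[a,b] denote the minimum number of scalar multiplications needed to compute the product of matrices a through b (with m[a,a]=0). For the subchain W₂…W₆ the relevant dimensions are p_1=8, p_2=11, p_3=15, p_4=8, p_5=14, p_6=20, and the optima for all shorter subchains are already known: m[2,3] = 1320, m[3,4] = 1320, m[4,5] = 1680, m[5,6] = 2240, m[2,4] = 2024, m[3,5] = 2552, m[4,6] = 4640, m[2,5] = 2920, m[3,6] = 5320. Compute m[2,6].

m[2,6] = min over k∈[2,5] of m[2,k]+m[k+1,6]+p_{1}·p_k·p_{6}.
k=2: 0 + 5320 + 8·11·20 = 7080; k=3: 1320 + 4640 + 8·15·20 = 8360; k=4: 2024 + 2240 + 8·8·20 = 5544; k=5: 2920 + 0 + 8·14·20 = 5160.
Minimum: 5160 at k=5.

5160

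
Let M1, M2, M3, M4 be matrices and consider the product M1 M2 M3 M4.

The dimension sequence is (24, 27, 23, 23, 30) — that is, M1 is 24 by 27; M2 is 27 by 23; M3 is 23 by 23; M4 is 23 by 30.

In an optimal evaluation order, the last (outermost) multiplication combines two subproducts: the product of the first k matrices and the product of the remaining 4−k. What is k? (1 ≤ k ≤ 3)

Adjacent pairs: M1M2 = 24·27·23 = 14904; M2M3 = 27·23·23 = 14283; M3M4 = 23·23·30 = 15870.
Length 3: M1..M3: k=1: 0+14283+24·27·23=29187; k=2: 14904+0+24·23·23=27600 → min 27600 | M2..M4: k=2: 0+15870+27·23·30=34500; k=3: 14283+0+27·23·30=32913 → min 32913.
Top-level splits: k=1: (M1..M1)·(M2..M4) → 0+32913+24·27·30 = 52353; k=2: (M1..M2)·(M3..M4) → 14904+15870+24·23·30 = 47334; k=3: (M1..M3)·(M4..M4) → 27600+0+24·23·30 = 44160.
Best split is after M3, i.e. k = 3.

3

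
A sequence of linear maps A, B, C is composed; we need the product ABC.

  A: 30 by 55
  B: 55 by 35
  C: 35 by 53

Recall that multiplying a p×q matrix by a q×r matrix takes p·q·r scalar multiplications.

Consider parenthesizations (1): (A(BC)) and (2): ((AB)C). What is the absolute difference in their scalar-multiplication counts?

76075

Order (1) = (A(BC)): (BC): 55×35 by 35×53 → 55×53, cost 55·35·53 = 102025; (A(BC)): 30×55 by 55×53 → 30×53, cost 30·55·53 = 87450; cumulative 189475. Total 189475.
Order (2) = ((AB)C): (AB): 30×55 by 55×35 → 30×35, cost 30·55·35 = 57750; ((AB)C): 30×35 by 35×53 → 30×53, cost 30·35·53 = 55650; cumulative 113400. Total 113400.
Difference: |189475 − 113400| = 76075.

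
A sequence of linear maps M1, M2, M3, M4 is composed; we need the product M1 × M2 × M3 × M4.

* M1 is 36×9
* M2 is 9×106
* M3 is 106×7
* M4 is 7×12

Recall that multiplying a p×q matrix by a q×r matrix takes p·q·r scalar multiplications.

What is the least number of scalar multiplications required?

Adjacent pairs: M1M2 = 36·9·106 = 34344; M2M3 = 9·106·7 = 6678; M3M4 = 106·7·12 = 8904.
Length 3: M1..M3: k=1: 0+6678+36·9·7=8946; k=2: 34344+0+36·106·7=61056 → min 8946 | M2..M4: k=2: 0+8904+9·106·12=20352; k=3: 6678+0+9·7·12=7434 → min 7434.
Length 4: M1..M4: k=1: 0+7434+36·9·12=11322; k=2: 34344+8904+36·106·12=89040; k=3: 8946+0+36·7·12=11970 → min 11322.
Optimal order: (M1 × ((M2 × M3) × M4)) with cost 11322.

11322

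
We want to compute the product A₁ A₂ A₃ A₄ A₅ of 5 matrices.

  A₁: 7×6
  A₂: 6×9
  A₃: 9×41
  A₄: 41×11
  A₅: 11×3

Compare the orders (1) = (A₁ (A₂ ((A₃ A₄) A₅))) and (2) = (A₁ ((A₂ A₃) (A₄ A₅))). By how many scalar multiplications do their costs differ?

Order (1) = (A₁ (A₂ ((A₃ A₄) A₅))): (A₃ A₄): 9×41 by 41×11 → 9×11, cost 9·41·11 = 4059; ((A₃ A₄) A₅): 9×11 by 11×3 → 9×3, cost 9·11·3 = 297; cumulative 4356; (A₂ ((A₃ A₄) A₅)): 6×9 by 9×3 → 6×3, cost 6·9·3 = 162; cumulative 4518; (A₁ (A₂ ((A₃ A₄) A₅))): 7×6 by 6×3 → 7×3, cost 7·6·3 = 126; cumulative 4644. Total 4644.
Order (2) = (A₁ ((A₂ A₃) (A₄ A₅))): (A₂ A₃): 6×9 by 9×41 → 6×41, cost 6·9·41 = 2214; (A₄ A₅): 41×11 by 11×3 → 41×3, cost 41·11·3 = 1353; ((A₂ A₃) (A₄ A₅)): 6×41 by 41×3 → 6×3, cost 6·41·3 = 738; cumulative 4305; (A₁ ((A₂ A₃) (A₄ A₅))): 7×6 by 6×3 → 7×3, cost 7·6·3 = 126; cumulative 4431. Total 4431.
Difference: |4644 − 4431| = 213.

213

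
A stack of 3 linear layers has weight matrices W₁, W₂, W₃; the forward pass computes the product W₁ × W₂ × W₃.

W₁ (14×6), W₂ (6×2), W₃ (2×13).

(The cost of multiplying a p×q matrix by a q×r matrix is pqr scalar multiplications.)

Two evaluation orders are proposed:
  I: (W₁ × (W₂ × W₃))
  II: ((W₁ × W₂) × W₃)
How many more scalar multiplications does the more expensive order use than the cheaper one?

716

Order I = (W₁ × (W₂ × W₃)): (W₂ × W₃): 6×2 by 2×13 → 6×13, cost 6·2·13 = 156; (W₁ × (W₂ × W₃)): 14×6 by 6×13 → 14×13, cost 14·6·13 = 1092; cumulative 1248. Total 1248.
Order II = ((W₁ × W₂) × W₃): (W₁ × W₂): 14×6 by 6×2 → 14×2, cost 14·6·2 = 168; ((W₁ × W₂) × W₃): 14×2 by 2×13 → 14×13, cost 14·2·13 = 364; cumulative 532. Total 532.
Difference: |1248 − 532| = 716.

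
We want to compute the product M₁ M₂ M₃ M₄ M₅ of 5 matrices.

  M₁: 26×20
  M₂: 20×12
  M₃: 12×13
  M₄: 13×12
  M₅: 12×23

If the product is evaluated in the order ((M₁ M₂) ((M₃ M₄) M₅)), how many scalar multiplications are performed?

18600

(M₁ M₂): 26×20 by 20×12 → 26×12, cost 26·20·12 = 6240
(M₃ M₄): 12×13 by 13×12 → 12×12, cost 12·13·12 = 1872
((M₃ M₄) M₅): 12×12 by 12×23 → 12×23, cost 12·12·23 = 3312; cumulative 5184
((M₁ M₂) ((M₃ M₄) M₅)): 26×12 by 12×23 → 26×23, cost 26·12·23 = 7176; cumulative 18600
Total: 18600 scalar multiplications.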